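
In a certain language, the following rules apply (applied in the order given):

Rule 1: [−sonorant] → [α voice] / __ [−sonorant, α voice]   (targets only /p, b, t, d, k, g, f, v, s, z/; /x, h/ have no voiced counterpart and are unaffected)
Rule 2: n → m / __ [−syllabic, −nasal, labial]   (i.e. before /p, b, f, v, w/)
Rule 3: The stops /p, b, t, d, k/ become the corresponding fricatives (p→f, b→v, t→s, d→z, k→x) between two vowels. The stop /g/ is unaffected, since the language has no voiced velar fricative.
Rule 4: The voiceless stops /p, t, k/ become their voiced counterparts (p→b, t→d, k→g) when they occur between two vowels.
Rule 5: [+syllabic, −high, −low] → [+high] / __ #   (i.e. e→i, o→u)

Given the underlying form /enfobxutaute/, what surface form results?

Rule 1 (regressive voicing assimilation): /b/ precedes the voiceless obstruent /x/, so it devoices to [p] by assimilation. /enfobxutaute/ → enfopxutaute.
Rule 2 (nasal place assimilation): /n/ precedes the labial consonant /f/, so it assimilates in place to [m]. /enfopxutaute/ → emfopxutaute.
Rule 3 (intervocalic spirantization): /t/ is a stop between vowels /u/ and /a/, so it spirantizes to the fricative [s]. /t/ is a stop between vowels /u/ and /e/, so it spirantizes to the fricative [s]. /emfopxutaute/ → emfopxusause.
Rule 4 (intervocalic voicing): no segment meets the environment; /emfopxusause/ is unchanged.
Rule 5 (final vowel raising): /e/ is a mid vowel in word-final position, so it raises to [i]. /emfopxusause/ → emfopxusausi.

emfopxusausi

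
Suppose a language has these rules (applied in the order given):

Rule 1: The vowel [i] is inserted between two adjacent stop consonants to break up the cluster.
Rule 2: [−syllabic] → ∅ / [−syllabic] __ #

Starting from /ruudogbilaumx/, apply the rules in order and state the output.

ruudogibilaum

Rule 1 (stop-cluster i-epenthesis): /g/ and /b/ form a stop–stop cluster, so [i] is inserted between them. /ruudogbilaumx/ → ruudogibilaumx.
Rule 2 (final cluster simplification): /x/ is the second consonant of a word-final cluster /mx/, so it deletes. /ruudogibilaumx/ → ruudogibilaum.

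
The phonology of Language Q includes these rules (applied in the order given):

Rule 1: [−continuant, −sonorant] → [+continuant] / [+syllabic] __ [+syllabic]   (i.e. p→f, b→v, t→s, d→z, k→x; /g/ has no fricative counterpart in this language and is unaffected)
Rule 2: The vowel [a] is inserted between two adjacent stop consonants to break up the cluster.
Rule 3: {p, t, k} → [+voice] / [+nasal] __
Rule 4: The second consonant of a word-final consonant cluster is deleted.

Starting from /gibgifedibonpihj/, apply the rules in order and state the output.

gibagifezivonbih

Rule 1 (intervocalic spirantization): /d/ is a stop between vowels /e/ and /i/, so it spirantizes to the fricative [z]. /b/ is a stop between vowels /i/ and /o/, so it spirantizes to the fricative [v]. /gibgifedibonpihj/ → gibgifezivonpihj.
Rule 2 (stop-cluster a-epenthesis): /b/ and /g/ form a stop–stop cluster, so [a] is inserted between them. /gibgifezivonpihj/ → gibagifezivonpihj.
Rule 3 (post-nasal voicing): /p/ is a voiceless stop immediately after the nasal /n/, so it voices to [b]. /gibagifezivonpihj/ → gibagifezivonbihj.
Rule 4 (final cluster simplification): /j/ is the second consonant of a word-final cluster /hj/, so it deletes. /gibagifezivonbihj/ → gibagifezivonbih.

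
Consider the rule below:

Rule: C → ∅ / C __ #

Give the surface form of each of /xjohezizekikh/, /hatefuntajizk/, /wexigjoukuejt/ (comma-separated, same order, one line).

xjohezizekik, hatefuntajiz, wexigjoukuej

/xjohezizekikh/: /h/ is the second consonant of a word-final cluster /kh/, so it deletes. → [xjohezizekik].
/hatefuntajizk/: /k/ is the second consonant of a word-final cluster /zk/, so it deletes. → [hatefuntajiz].
/wexigjoukuejt/: /t/ is the second consonant of a word-final cluster /jt/, so it deletes. → [wexigjoukuej].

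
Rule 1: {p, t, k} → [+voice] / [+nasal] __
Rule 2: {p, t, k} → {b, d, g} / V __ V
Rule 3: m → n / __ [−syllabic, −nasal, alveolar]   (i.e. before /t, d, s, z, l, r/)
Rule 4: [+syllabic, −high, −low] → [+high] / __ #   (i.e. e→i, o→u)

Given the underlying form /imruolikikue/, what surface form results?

inruoligigui

Rule 1 (post-nasal voicing): no segment meets the environment; /imruolikikue/ is unchanged.
Rule 2 (intervocalic voicing): /k/ is a voiceless stop between vowels /i/ and /i/, so it voices to [g]. /k/ is a voiceless stop between vowels /i/ and /u/, so it voices to [g]. /imruolikikue/ → imruoligigue.
Rule 3 (nasal place assimilation): /m/ precedes the alveolar consonant /r/, so it assimilates in place to [n]. /imruoligigue/ → inruoligigue.
Rule 4 (final vowel raising): /e/ is a mid vowel in word-final position, so it raises to [i]. /inruoligigue/ → inruoligigui.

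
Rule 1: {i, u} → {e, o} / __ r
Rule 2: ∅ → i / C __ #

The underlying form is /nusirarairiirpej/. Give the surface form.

nuseraraerierpeji

Rule 1 (pre-rhotic lowering): /i/ is a high vowel immediately before /r/, so it lowers to [e]. /i/ is a high vowel immediately before /r/, so it lowers to [e]. /i/ is a high vowel immediately before /r/, so it lowers to [e]. /nusirarairiirpej/ → nuseraraerierpej.
Rule 2 (final i-epenthesis): the form ends in the consonant /j/, so [i] is inserted word-finally. /nuseraraerierpej/ → nuseraraerierpeji.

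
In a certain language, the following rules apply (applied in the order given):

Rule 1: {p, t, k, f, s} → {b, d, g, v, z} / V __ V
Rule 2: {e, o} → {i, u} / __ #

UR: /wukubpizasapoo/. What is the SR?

wugubpizazabou

Rule 1 (intervocalic voicing): /k/ is a voiceless obstruent between vowels /u/ and /u/, so it voices to [g]. /s/ is a voiceless obstruent between vowels /a/ and /a/, so it voices to [z]. /p/ is a voiceless obstruent between vowels /a/ and /o/, so it voices to [b]. /wukubpizasapoo/ → wugubpizazaboo.
Rule 2 (final vowel raising): /o/ is a mid vowel in word-final position, so it raises to [u]. /wugubpizazaboo/ → wugubpizazabou.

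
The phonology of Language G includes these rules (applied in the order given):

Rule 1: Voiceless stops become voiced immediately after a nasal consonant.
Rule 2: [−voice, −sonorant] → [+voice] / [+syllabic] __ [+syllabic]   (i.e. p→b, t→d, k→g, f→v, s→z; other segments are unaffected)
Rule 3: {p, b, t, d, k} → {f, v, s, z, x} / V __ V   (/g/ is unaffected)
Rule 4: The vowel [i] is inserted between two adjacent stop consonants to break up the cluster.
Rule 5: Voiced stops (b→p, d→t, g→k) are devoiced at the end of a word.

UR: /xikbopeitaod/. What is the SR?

xikiboveizaot

Rule 1 (post-nasal voicing): no segment meets the environment; /xikbopeitaod/ is unchanged.
Rule 2 (intervocalic voicing): /p/ is a voiceless obstruent between vowels /o/ and /e/, so it voices to [b]. /t/ is a voiceless obstruent between vowels /i/ and /a/, so it voices to [d]. /xikbopeitaod/ → xikbobeidaod.
Rule 3 (intervocalic spirantization): /b/ is a stop between vowels /o/ and /e/, so it spirantizes to the fricative [v]. /d/ is a stop between vowels /i/ and /a/, so it spirantizes to the fricative [z]. /xikbobeidaod/ → xikboveizaod.
Rule 4 (stop-cluster i-epenthesis): /k/ and /b/ form a stop–stop cluster, so [i] is inserted between them. /xikboveizaod/ → xikiboveizaod.
Rule 5 (final devoicing): /d/ is a voiced stop in word-final position, so it devoices to [t]. /xikiboveizaod/ → xikiboveizaot.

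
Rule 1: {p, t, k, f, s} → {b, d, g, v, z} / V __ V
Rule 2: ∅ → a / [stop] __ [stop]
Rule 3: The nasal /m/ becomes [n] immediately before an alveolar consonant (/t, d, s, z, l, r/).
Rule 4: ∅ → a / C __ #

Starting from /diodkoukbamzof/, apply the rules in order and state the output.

diodakoukabanzofa

Rule 1 (intervocalic voicing): no segment meets the environment; /diodkoukbamzof/ is unchanged.
Rule 2 (stop-cluster a-epenthesis): /d/ and /k/ form a stop–stop cluster, so [a] is inserted between them. /k/ and /b/ form a stop–stop cluster, so [a] is inserted between them. /diodkoukbamzof/ → diodakoukabamzof.
Rule 3 (nasal place assimilation): /m/ precedes the alveolar consonant /z/, so it assimilates in place to [n]. /diodakoukabamzof/ → diodakoukabanzof.
Rule 4 (final a-epenthesis): the form ends in the consonant /f/, so [a] is inserted word-finally. /diodakoukabanzof/ → diodakoukabanzofa.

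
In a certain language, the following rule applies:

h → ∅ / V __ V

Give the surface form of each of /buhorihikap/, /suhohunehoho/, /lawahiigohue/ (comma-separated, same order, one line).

/buhorihikap/: /h/ occurs between vowels /u/ and /o/, so it deletes. /h/ occurs between vowels /i/ and /i/, so it deletes. → [buoriikap].
/suhohunehoho/: /h/ occurs between vowels /u/ and /o/, so it deletes. /h/ occurs between vowels /o/ and /u/, so it deletes. /h/ occurs between vowels /e/ and /o/, so it deletes. /h/ occurs between vowels /o/ and /o/, so it deletes. → [suouneoo].
/lawahiigohue/: /h/ occurs between vowels /a/ and /i/, so it deletes. /h/ occurs between vowels /o/ and /u/, so it deletes. → [lawaiigoue].

buoriikap, suouneoo, lawaiigoue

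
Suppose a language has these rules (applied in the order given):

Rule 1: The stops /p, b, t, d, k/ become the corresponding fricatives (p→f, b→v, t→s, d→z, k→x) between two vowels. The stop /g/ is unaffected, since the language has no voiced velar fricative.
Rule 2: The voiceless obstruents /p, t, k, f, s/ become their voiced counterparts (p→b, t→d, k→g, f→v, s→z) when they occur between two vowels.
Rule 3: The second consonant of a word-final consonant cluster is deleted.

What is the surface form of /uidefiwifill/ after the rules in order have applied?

uizeviwivil

Rule 1 (intervocalic spirantization): /d/ is a stop between vowels /i/ and /e/, so it spirantizes to the fricative [z]. /uidefiwifill/ → uizefiwifill.
Rule 2 (intervocalic voicing): /f/ is a voiceless obstruent between vowels /e/ and /i/, so it voices to [v]. /f/ is a voiceless obstruent between vowels /i/ and /i/, so it voices to [v]. /uizefiwifill/ → uizeviwivill.
Rule 3 (final cluster simplification): /l/ is the second consonant of a word-final cluster /ll/, so it deletes. /uizeviwivill/ → uizeviwivil.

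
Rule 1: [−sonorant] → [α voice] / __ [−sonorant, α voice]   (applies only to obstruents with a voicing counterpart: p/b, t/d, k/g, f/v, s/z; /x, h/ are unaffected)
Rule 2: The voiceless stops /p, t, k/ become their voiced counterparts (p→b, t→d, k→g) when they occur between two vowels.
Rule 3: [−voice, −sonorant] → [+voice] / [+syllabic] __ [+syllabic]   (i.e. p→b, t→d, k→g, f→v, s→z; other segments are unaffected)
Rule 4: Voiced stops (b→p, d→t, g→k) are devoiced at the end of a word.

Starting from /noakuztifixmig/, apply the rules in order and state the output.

Rule 1 (regressive voicing assimilation): /z/ precedes the voiceless obstruent /t/, so it devoices to [s] by assimilation. /noakuztifixmig/ → noakustifixmig.
Rule 2 (intervocalic voicing): /k/ is a voiceless stop between vowels /a/ and /u/, so it voices to [g]. /noakustifixmig/ → noagustifixmig.
Rule 3 (intervocalic voicing): /f/ is a voiceless obstruent between vowels /i/ and /i/, so it voices to [v]. /noagustifixmig/ → noagustivixmig.
Rule 4 (final devoicing): /g/ is a voiced stop in word-final position, so it devoices to [k]. /noagustivixmig/ → noagustivixmik.

noagustivixmik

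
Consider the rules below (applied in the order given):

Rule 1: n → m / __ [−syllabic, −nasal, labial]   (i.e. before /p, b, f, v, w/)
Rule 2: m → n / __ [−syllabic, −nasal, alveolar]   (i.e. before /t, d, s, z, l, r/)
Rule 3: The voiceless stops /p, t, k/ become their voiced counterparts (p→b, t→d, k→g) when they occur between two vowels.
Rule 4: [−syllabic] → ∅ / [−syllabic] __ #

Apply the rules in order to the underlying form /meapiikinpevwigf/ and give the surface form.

Rule 1 (nasal place assimilation): /n/ precedes the labial consonant /p/, so it assimilates in place to [m]. /meapiikinpevwigf/ → meapiikimpevwigf.
Rule 2 (nasal place assimilation): no segment meets the environment; /meapiikimpevwigf/ is unchanged.
Rule 3 (intervocalic voicing): /p/ is a voiceless stop between vowels /a/ and /i/, so it voices to [b]. /k/ is a voiceless stop between vowels /i/ and /i/, so it voices to [g]. /meapiikimpevwigf/ → meabiigimpevwigf.
Rule 4 (final cluster simplification): /f/ is the second consonant of a word-final cluster /gf/, so it deletes. /meabiigimpevwigf/ → meabiigimpevwig.

meabiigimpevwig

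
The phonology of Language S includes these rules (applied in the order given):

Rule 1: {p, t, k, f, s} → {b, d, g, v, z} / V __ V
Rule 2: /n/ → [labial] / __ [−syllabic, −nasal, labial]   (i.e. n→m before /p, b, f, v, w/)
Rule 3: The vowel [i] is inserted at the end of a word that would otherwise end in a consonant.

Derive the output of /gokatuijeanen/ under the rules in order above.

gogaduijeaneni

Rule 1 (intervocalic voicing): /k/ is a voiceless obstruent between vowels /o/ and /a/, so it voices to [g]. /t/ is a voiceless obstruent between vowels /a/ and /u/, so it voices to [d]. /gokatuijeanen/ → gogaduijeanen.
Rule 2 (nasal place assimilation): no segment meets the environment; /gogaduijeanen/ is unchanged.
Rule 3 (final i-epenthesis): the form ends in the consonant /n/, so [i] is inserted word-finally. /gogaduijeanen/ → gogaduijeaneni.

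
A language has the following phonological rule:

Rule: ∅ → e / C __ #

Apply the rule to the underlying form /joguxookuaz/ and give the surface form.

joguxookuaze

the form ends in the consonant /z/, so [e] is inserted word-finally.
Surface form: [joguxookuaze].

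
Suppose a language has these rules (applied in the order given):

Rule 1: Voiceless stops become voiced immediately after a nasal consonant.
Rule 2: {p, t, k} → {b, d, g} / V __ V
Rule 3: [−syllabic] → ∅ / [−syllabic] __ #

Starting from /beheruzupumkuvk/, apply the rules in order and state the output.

Rule 1 (post-nasal voicing): /k/ is a voiceless stop immediately after the nasal /m/, so it voices to [g]. /beheruzupumkuvk/ → beheruzupumguvk.
Rule 2 (intervocalic voicing): /p/ is a voiceless stop between vowels /u/ and /u/, so it voices to [b]. /beheruzupumguvk/ → beheruzubumguvk.
Rule 3 (final cluster simplification): /k/ is the second consonant of a word-final cluster /vk/, so it deletes. /beheruzubumguvk/ → beheruzubumguv.

beheruzubumguv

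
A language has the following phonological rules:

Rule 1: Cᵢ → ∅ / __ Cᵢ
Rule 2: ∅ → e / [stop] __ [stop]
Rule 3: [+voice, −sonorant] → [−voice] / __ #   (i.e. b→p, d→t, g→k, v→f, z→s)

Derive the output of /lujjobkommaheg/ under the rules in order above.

Rule 1 (degemination): /jj/ is a geminate; the first /j/ deletes. /mm/ is a geminate; the first /m/ deletes. /lujjobkommaheg/ → lujobkomaheg.
Rule 2 (stop-cluster e-epenthesis): /b/ and /k/ form a stop–stop cluster, so [e] is inserted between them. /lujobkomaheg/ → lujobekomaheg.
Rule 3 (final devoicing): /g/ is a voiced obstruent in word-final position, so it devoices to [k]. /lujobekomaheg/ → lujobekomahek.

lujobekomahek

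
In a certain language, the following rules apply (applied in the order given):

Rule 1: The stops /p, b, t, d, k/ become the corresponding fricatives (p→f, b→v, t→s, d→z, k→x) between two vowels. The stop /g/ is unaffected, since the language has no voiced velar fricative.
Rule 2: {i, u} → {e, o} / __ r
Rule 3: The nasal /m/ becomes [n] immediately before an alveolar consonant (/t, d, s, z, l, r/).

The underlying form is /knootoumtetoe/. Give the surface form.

knoosountesoe

Rule 1 (intervocalic spirantization): /t/ is a stop between vowels /o/ and /o/, so it spirantizes to the fricative [s]. /t/ is a stop between vowels /e/ and /o/, so it spirantizes to the fricative [s]. /knootoumtetoe/ → knoosoumtesoe.
Rule 2 (pre-rhotic lowering): no segment meets the environment; /knoosoumtesoe/ is unchanged.
Rule 3 (nasal place assimilation): /m/ precedes the alveolar consonant /t/, so it assimilates in place to [n]. /knoosoumtesoe/ → knoosountesoe.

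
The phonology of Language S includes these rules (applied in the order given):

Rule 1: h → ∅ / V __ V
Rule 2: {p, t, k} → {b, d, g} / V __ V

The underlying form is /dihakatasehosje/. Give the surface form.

diagadaseosje

Rule 1 (intervocalic h-deletion): /h/ occurs between vowels /i/ and /a/, so it deletes. /h/ occurs between vowels /e/ and /o/, so it deletes. /dihakatasehosje/ → diakataseosje.
Rule 2 (intervocalic voicing): /k/ is a voiceless stop between vowels /a/ and /a/, so it voices to [g]. /t/ is a voiceless stop between vowels /a/ and /a/, so it voices to [d]. /diakataseosje/ → diagadaseosje.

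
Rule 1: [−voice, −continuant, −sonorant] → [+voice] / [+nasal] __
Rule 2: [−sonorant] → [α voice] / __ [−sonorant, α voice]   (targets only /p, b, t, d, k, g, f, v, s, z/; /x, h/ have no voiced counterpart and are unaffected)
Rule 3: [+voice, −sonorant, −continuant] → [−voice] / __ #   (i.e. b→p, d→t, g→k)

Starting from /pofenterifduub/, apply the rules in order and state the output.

Rule 1 (post-nasal voicing): /t/ is a voiceless stop immediately after the nasal /n/, so it voices to [d]. /pofenterifduub/ → pofenderifduub.
Rule 2 (regressive voicing assimilation): /f/ precedes the voiced obstruent /d/, so it voices to [v] by assimilation. /pofenderifduub/ → pofenderivduub.
Rule 3 (final devoicing): /b/ is a voiced stop in word-final position, so it devoices to [p]. /pofenderivduub/ → pofenderivduup.

pofenderivduup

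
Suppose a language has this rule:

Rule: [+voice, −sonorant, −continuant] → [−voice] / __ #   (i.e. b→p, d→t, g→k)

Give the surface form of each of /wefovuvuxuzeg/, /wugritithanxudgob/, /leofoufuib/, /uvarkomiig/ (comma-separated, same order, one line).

/wefovuvuxuzeg/: /g/ is a voiced stop in word-final position, so it devoices to [k]. → [wefovuvuxuzek].
/wugritithanxudgob/: /b/ is a voiced stop in word-final position, so it devoices to [p]. → [wugritithanxudgop].
/leofoufuib/: /b/ is a voiced stop in word-final position, so it devoices to [p]. → [leofoufuip].
/uvarkomiig/: /g/ is a voiced stop in word-final position, so it devoices to [k]. → [uvarkomiik].

wefovuvuxuzek, wugritithanxudgop, leofoufuip, uvarkomiik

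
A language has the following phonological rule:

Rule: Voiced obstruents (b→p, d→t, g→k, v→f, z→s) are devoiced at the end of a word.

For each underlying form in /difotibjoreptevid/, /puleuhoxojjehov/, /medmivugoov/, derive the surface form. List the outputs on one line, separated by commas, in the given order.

/difotibjoreptevid/: /d/ is a voiced obstruent in word-final position, so it devoices to [t]. → [difotibjoreptevit].
/puleuhoxojjehov/: /v/ is a voiced obstruent in word-final position, so it devoices to [f]. → [puleuhoxojjehof].
/medmivugoov/: /v/ is a voiced obstruent in word-final position, so it devoices to [f]. → [medmivugoof].

difotibjoreptevit, puleuhoxojjehof, medmivugoof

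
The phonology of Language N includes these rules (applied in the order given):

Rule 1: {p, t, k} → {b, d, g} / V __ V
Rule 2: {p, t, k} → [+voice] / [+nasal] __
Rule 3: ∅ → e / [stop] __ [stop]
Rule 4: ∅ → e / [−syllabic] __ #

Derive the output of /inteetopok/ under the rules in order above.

Rule 1 (intervocalic voicing): /t/ is a voiceless stop between vowels /e/ and /o/, so it voices to [d]. /p/ is a voiceless stop between vowels /o/ and /o/, so it voices to [b]. /inteetopok/ → inteedobok.
Rule 2 (post-nasal voicing): /t/ is a voiceless stop immediately after the nasal /n/, so it voices to [d]. /inteedobok/ → indeedobok.
Rule 3 (stop-cluster e-epenthesis): no segment meets the environment; /indeedobok/ is unchanged.
Rule 4 (final e-epenthesis): the form ends in the consonant /k/, so [e] is inserted word-finally. /indeedobok/ → indeedoboke.

indeedoboke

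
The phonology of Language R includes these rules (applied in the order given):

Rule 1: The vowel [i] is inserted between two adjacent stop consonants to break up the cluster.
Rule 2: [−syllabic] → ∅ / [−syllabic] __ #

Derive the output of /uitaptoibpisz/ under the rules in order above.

Rule 1 (stop-cluster i-epenthesis): /p/ and /t/ form a stop–stop cluster, so [i] is inserted between them. /b/ and /p/ form a stop–stop cluster, so [i] is inserted between them. /uitaptoibpisz/ → uitapitoibipisz.
Rule 2 (final cluster simplification): /z/ is the second consonant of a word-final cluster /sz/, so it deletes. /uitapitoibipisz/ → uitapitoibipis.

uitapitoibipis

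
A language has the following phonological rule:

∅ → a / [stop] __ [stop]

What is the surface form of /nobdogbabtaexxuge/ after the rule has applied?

/b/ and /d/ form a stop–stop cluster, so [a] is inserted between them.
/g/ and /b/ form a stop–stop cluster, so [a] is inserted between them.
/b/ and /t/ form a stop–stop cluster, so [a] is inserted between them.
Surface form: [nobadogababataexxuge].

nobadogababataexxuge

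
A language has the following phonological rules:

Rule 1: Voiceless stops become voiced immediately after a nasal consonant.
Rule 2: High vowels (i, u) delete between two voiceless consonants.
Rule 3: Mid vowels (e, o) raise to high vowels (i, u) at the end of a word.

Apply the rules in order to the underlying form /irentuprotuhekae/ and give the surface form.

Rule 1 (post-nasal voicing): /t/ is a voiceless stop immediately after the nasal /n/, so it voices to [d]. /irentuprotuhekae/ → irenduprotuhekae.
Rule 2 (high vowel syncope): /u/ is a high vowel flanked by voiceless consonants /t/ and /h/, so it deletes. /irenduprotuhekae/ → irenduprothekae.
Rule 3 (final vowel raising): /e/ is a mid vowel in word-final position, so it raises to [i]. /irenduprothekae/ → irenduprothekai.

irenduprothekai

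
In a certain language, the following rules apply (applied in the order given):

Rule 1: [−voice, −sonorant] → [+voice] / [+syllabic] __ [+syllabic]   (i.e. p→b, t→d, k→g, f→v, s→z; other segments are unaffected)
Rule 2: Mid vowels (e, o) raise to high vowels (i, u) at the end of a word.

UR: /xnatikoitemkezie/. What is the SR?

Rule 1 (intervocalic voicing): /t/ is a voiceless obstruent between vowels /a/ and /i/, so it voices to [d]. /k/ is a voiceless obstruent between vowels /i/ and /o/, so it voices to [g]. /t/ is a voiceless obstruent between vowels /i/ and /e/, so it voices to [d]. /xnatikoitemkezie/ → xnadigoidemkezie.
Rule 2 (final vowel raising): /e/ is a mid vowel in word-final position, so it raises to [i]. /xnadigoidemkezie/ → xnadigoidemkezii.

xnadigoidemkezii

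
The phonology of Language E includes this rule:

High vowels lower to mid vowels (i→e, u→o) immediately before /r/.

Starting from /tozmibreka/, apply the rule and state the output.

No segment of /tozmibreka/ meets the structural description of the rule, so the form surfaces unchanged.

tozmibreka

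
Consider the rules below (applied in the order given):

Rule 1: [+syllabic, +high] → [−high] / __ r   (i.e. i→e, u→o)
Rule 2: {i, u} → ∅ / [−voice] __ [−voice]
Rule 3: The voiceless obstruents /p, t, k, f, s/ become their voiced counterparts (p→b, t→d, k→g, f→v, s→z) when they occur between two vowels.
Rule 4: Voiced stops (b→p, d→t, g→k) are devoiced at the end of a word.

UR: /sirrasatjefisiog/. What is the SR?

serrazatjefsiok

Rule 1 (pre-rhotic lowering): /i/ is a high vowel immediately before /r/, so it lowers to [e]. /sirrasatjefisiog/ → serrasatjefisiog.
Rule 2 (high vowel syncope): /i/ is a high vowel flanked by voiceless consonants /f/ and /s/, so it deletes. /serrasatjefisiog/ → serrasatjefsiog.
Rule 3 (intervocalic voicing): /s/ is a voiceless obstruent between vowels /a/ and /a/, so it voices to [z]. /serrasatjefsiog/ → serrazatjefsiog.
Rule 4 (final devoicing): /g/ is a voiced stop in word-final position, so it devoices to [k]. /serrazatjefsiog/ → serrazatjefsiok.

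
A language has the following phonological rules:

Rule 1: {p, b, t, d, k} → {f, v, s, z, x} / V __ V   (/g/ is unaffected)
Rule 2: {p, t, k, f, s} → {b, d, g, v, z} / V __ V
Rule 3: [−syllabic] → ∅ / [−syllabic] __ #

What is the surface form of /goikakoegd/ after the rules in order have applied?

goixaxoeg

Rule 1 (intervocalic spirantization): /k/ is a stop between vowels /i/ and /a/, so it spirantizes to the fricative [x]. /k/ is a stop between vowels /a/ and /o/, so it spirantizes to the fricative [x]. /goikakoegd/ → goixaxoegd.
Rule 2 (intervocalic voicing): no segment meets the environment; /goixaxoegd/ is unchanged.
Rule 3 (final cluster simplification): /d/ is the second consonant of a word-final cluster /gd/, so it deletes. /goixaxoegd/ → goixaxoeg.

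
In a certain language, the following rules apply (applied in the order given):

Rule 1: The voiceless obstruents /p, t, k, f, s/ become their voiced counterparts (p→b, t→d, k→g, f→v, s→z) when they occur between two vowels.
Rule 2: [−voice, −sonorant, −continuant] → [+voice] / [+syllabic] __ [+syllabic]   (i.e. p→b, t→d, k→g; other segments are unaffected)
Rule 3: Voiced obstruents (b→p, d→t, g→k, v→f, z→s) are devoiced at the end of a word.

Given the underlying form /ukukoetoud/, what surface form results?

Rule 1 (intervocalic voicing): /k/ is a voiceless obstruent between vowels /u/ and /u/, so it voices to [g]. /k/ is a voiceless obstruent between vowels /u/ and /o/, so it voices to [g]. /t/ is a voiceless obstruent between vowels /e/ and /o/, so it voices to [d]. /ukukoetoud/ → ugugoedoud.
Rule 2 (intervocalic voicing): no segment meets the environment; /ugugoedoud/ is unchanged.
Rule 3 (final devoicing): /d/ is a voiced obstruent in word-final position, so it devoices to [t]. /ugugoedoud/ → ugugoedout.

ugugoedout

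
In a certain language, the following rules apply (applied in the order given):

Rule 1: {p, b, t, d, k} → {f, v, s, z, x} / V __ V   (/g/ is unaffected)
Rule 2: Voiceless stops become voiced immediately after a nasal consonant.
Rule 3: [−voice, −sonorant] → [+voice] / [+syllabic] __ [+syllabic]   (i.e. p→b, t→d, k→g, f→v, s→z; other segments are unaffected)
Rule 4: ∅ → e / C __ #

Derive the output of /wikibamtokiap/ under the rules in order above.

wixivamdoxiape

Rule 1 (intervocalic spirantization): /k/ is a stop between vowels /i/ and /i/, so it spirantizes to the fricative [x]. /b/ is a stop between vowels /i/ and /a/, so it spirantizes to the fricative [v]. /k/ is a stop between vowels /o/ and /i/, so it spirantizes to the fricative [x]. /wikibamtokiap/ → wixivamtoxiap.
Rule 2 (post-nasal voicing): /t/ is a voiceless stop immediately after the nasal /m/, so it voices to [d]. /wixivamtoxiap/ → wixivamdoxiap.
Rule 3 (intervocalic voicing): no segment meets the environment; /wixivamdoxiap/ is unchanged.
Rule 4 (final e-epenthesis): the form ends in the consonant /p/, so [e] is inserted word-finally. /wixivamdoxiap/ → wixivamdoxiape.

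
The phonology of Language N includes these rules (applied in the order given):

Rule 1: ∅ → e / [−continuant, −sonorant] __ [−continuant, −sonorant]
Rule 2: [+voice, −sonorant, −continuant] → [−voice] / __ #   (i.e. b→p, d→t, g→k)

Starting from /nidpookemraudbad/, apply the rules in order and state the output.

Rule 1 (stop-cluster e-epenthesis): /d/ and /p/ form a stop–stop cluster, so [e] is inserted between them. /d/ and /b/ form a stop–stop cluster, so [e] is inserted between them. /nidpookemraudbad/ → nidepookemraudebad.
Rule 2 (final devoicing): /d/ is a voiced stop in word-final position, so it devoices to [t]. /nidepookemraudebad/ → nidepookemraudebat.

nidepookemraudebat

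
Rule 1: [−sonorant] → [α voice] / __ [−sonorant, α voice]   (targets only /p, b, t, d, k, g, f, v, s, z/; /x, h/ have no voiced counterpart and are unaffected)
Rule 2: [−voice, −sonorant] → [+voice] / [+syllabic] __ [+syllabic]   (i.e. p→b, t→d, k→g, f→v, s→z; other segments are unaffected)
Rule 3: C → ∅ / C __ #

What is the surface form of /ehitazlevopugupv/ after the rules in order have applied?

ehidazlevobugub

Rule 1 (regressive voicing assimilation): /p/ precedes the voiced obstruent /v/, so it voices to [b] by assimilation. /ehitazlevopugupv/ → ehitazlevopugubv.
Rule 2 (intervocalic voicing): /t/ is a voiceless obstruent between vowels /i/ and /a/, so it voices to [d]. /p/ is a voiceless obstruent between vowels /o/ and /u/, so it voices to [b]. /ehitazlevopugubv/ → ehidazlevobugubv.
Rule 3 (final cluster simplification): /v/ is the second consonant of a word-final cluster /bv/, so it deletes. /ehidazlevobugubv/ → ehidazlevobugub.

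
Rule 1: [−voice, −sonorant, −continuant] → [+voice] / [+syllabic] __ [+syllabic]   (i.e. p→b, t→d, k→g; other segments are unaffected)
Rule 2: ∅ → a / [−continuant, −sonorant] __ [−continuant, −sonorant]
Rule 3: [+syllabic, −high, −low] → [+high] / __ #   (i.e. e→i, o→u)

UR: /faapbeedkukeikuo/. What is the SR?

faapabeedakugeiguu

Rule 1 (intervocalic voicing): /k/ is a voiceless stop between vowels /u/ and /e/, so it voices to [g]. /k/ is a voiceless stop between vowels /i/ and /u/, so it voices to [g]. /faapbeedkukeikuo/ → faapbeedkugeiguo.
Rule 2 (stop-cluster a-epenthesis): /p/ and /b/ form a stop–stop cluster, so [a] is inserted between them. /d/ and /k/ form a stop–stop cluster, so [a] is inserted between them. /faapbeedkugeiguo/ → faapabeedakugeiguo.
Rule 3 (final vowel raising): /o/ is a mid vowel in word-final position, so it raises to [u]. /faapabeedakugeiguo/ → faapabeedakugeiguu.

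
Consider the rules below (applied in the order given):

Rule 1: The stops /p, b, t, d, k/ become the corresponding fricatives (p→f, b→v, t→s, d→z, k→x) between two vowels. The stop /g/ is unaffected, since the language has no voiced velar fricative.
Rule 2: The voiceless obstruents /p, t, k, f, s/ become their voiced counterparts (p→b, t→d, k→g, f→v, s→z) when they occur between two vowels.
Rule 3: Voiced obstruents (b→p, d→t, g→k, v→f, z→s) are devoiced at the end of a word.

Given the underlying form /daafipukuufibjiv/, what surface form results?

daavivuxuuvibjif

Rule 1 (intervocalic spirantization): /p/ is a stop between vowels /i/ and /u/, so it spirantizes to the fricative [f]. /k/ is a stop between vowels /u/ and /u/, so it spirantizes to the fricative [x]. /daafipukuufibjiv/ → daafifuxuufibjiv.
Rule 2 (intervocalic voicing): /f/ is a voiceless obstruent between vowels /a/ and /i/, so it voices to [v]. /f/ is a voiceless obstruent between vowels /i/ and /u/, so it voices to [v]. /f/ is a voiceless obstruent between vowels /u/ and /i/, so it voices to [v]. /daafifuxuufibjiv/ → daavivuxuuvibjiv.
Rule 3 (final devoicing): /v/ is a voiced obstruent in word-final position, so it devoices to [f]. /daavivuxuuvibjiv/ → daavivuxuuvibjif.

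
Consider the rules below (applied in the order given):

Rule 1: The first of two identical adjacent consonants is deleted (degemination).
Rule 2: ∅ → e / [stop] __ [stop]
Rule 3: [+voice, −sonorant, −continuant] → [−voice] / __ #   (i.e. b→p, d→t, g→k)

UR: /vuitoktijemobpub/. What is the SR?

Rule 1 (degemination): no segment meets the environment; /vuitoktijemobpub/ is unchanged.
Rule 2 (stop-cluster e-epenthesis): /k/ and /t/ form a stop–stop cluster, so [e] is inserted between them. /b/ and /p/ form a stop–stop cluster, so [e] is inserted between them. /vuitoktijemobpub/ → vuitoketijemobepub.
Rule 3 (final devoicing): /b/ is a voiced stop in word-final position, so it devoices to [p]. /vuitoketijemobepub/ → vuitoketijemobepup.

vuitoketijemobepup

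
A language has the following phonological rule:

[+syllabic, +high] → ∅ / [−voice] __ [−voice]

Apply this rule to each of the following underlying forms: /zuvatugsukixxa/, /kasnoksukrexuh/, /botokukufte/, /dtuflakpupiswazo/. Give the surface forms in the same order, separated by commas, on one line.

zuvatugskxxa, kasnokskrexh, botokkfte, dtflakppswazo

/zuvatugsukixxa/: /u/ is a high vowel flanked by voiceless consonants /s/ and /k/, so it deletes. /i/ is a high vowel flanked by voiceless consonants /k/ and /x/, so it deletes. → [zuvatugskxxa].
/kasnoksukrexuh/: /u/ is a high vowel flanked by voiceless consonants /s/ and /k/, so it deletes. /u/ is a high vowel flanked by voiceless consonants /x/ and /h/, so it deletes. → [kasnokskrexh].
/botokukufte/: /u/ is a high vowel flanked by voiceless consonants /k/ and /k/, so it deletes. /u/ is a high vowel flanked by voiceless consonants /k/ and /f/, so it deletes. → [botokkfte].
/dtuflakpupiswazo/: /u/ is a high vowel flanked by voiceless consonants /t/ and /f/, so it deletes. /u/ is a high vowel flanked by voiceless consonants /p/ and /p/, so it deletes. /i/ is a high vowel flanked by voiceless consonants /p/ and /s/, so it deletes. → [dtflakppswazo].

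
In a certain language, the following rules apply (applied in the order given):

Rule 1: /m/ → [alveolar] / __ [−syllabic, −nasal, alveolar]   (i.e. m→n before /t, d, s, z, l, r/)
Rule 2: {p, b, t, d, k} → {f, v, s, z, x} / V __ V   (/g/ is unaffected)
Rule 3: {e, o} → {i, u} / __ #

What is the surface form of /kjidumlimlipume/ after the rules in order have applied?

Rule 1 (nasal place assimilation): /m/ precedes the alveolar consonant /l/, so it assimilates in place to [n]. /m/ precedes the alveolar consonant /l/, so it assimilates in place to [n]. /kjidumlimlipume/ → kjidunlinlipume.
Rule 2 (intervocalic spirantization): /d/ is a stop between vowels /i/ and /u/, so it spirantizes to the fricative [z]. /p/ is a stop between vowels /i/ and /u/, so it spirantizes to the fricative [f]. /kjidunlinlipume/ → kjizunlinlifume.
Rule 3 (final vowel raising): /e/ is a mid vowel in word-final position, so it raises to [i]. /kjizunlinlifume/ → kjizunlinlifumi.

kjizunlinlifumi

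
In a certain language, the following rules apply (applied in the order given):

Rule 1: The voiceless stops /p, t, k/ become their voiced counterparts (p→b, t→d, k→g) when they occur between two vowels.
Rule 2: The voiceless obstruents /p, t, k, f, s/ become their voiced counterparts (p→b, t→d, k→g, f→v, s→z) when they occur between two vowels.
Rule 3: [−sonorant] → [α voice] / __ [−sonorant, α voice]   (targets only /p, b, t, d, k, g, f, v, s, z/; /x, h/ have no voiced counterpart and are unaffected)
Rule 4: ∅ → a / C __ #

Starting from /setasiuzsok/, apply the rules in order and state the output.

sedaziussoka

Rule 1 (intervocalic voicing): /t/ is a voiceless stop between vowels /e/ and /a/, so it voices to [d]. /setasiuzsok/ → sedasiuzsok.
Rule 2 (intervocalic voicing): /s/ is a voiceless obstruent between vowels /a/ and /i/, so it voices to [z]. /sedasiuzsok/ → sedaziuzsok.
Rule 3 (regressive voicing assimilation): /z/ precedes the voiceless obstruent /s/, so it devoices to [s] by assimilation. /sedaziuzsok/ → sedaziussok.
Rule 4 (final a-epenthesis): the form ends in the consonant /k/, so [a] is inserted word-finally. /sedaziussok/ → sedaziussoka.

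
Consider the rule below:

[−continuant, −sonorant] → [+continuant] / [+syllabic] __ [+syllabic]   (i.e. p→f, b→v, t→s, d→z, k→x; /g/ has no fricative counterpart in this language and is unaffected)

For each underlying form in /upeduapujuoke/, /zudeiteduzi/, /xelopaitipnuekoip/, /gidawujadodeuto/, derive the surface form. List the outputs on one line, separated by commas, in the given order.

/upeduapujuoke/: /p/ is a stop between vowels /u/ and /e/, so it spirantizes to the fricative [f]. /d/ is a stop between vowels /e/ and /u/, so it spirantizes to the fricative [z]. /p/ is a stop between vowels /a/ and /u/, so it spirantizes to the fricative [f]. /k/ is a stop between vowels /o/ and /e/, so it spirantizes to the fricative [x]. → [ufezuafujuoxe].
/zudeiteduzi/: /d/ is a stop between vowels /u/ and /e/, so it spirantizes to the fricative [z]. /t/ is a stop between vowels /i/ and /e/, so it spirantizes to the fricative [s]. /d/ is a stop between vowels /e/ and /u/, so it spirantizes to the fricative [z]. → [zuzeisezuzi].
/xelopaitipnuekoip/: /p/ is a stop between vowels /o/ and /a/, so it spirantizes to the fricative [f]. /t/ is a stop between vowels /i/ and /i/, so it spirantizes to the fricative [s]. /k/ is a stop between vowels /e/ and /o/, so it spirantizes to the fricative [x]. → [xelofaisipnuexoip].
/gidawujadodeuto/: /d/ is a stop between vowels /i/ and /a/, so it spirantizes to the fricative [z]. /d/ is a stop between vowels /a/ and /o/, so it spirantizes to the fricative [z]. /d/ is a stop between vowels /o/ and /e/, so it spirantizes to the fricative [z]. /t/ is a stop between vowels /u/ and /o/, so it spirantizes to the fricative [s]. → [gizawujazozeuso].

ufezuafujuoxe, zuzeisezuzi, xelofaisipnuexoip, gizawujazozeuso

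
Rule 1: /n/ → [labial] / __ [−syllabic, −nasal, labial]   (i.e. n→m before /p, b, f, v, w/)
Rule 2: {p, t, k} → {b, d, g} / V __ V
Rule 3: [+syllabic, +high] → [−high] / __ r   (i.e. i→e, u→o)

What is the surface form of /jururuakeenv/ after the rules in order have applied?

jororuageemv

Rule 1 (nasal place assimilation): /n/ precedes the labial consonant /v/, so it assimilates in place to [m]. /jururuakeenv/ → jururuakeemv.
Rule 2 (intervocalic voicing): /k/ is a voiceless stop between vowels /a/ and /e/, so it voices to [g]. /jururuakeemv/ → jururuageemv.
Rule 3 (pre-rhotic lowering): /u/ is a high vowel immediately before /r/, so it lowers to [o]. /u/ is a high vowel immediately before /r/, so it lowers to [o]. /jururuageemv/ → jororuageemv.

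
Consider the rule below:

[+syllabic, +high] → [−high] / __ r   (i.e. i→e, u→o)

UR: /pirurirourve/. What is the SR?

peroreroorve

/i/ is a high vowel immediately before /r/, so it lowers to [e].
/u/ is a high vowel immediately before /r/, so it lowers to [o].
/i/ is a high vowel immediately before /r/, so it lowers to [e].
/u/ is a high vowel immediately before /r/, so it lowers to [o].
Surface form: [peroreroorve].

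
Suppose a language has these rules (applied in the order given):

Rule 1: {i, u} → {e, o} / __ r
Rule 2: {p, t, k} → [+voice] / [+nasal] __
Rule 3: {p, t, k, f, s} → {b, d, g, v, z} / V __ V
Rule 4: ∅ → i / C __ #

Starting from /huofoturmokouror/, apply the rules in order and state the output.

Rule 1 (pre-rhotic lowering): /u/ is a high vowel immediately before /r/, so it lowers to [o]. /u/ is a high vowel immediately before /r/, so it lowers to [o]. /huofoturmokouror/ → huofotormokooror.
Rule 2 (post-nasal voicing): no segment meets the environment; /huofotormokooror/ is unchanged.
Rule 3 (intervocalic voicing): /f/ is a voiceless obstruent between vowels /o/ and /o/, so it voices to [v]. /t/ is a voiceless obstruent between vowels /o/ and /o/, so it voices to [d]. /k/ is a voiceless obstruent between vowels /o/ and /o/, so it voices to [g]. /huofotormokooror/ → huovodormogooror.
Rule 4 (final i-epenthesis): the form ends in the consonant /r/, so [i] is inserted word-finally. /huovodormogooror/ → huovodormogoorori.

huovodormogoorori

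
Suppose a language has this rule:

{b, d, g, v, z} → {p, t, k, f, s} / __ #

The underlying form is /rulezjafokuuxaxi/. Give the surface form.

rulezjafokuuxaxi

No segment of /rulezjafokuuxaxi/ meets the structural description of the rule, so the form surfaces unchanged.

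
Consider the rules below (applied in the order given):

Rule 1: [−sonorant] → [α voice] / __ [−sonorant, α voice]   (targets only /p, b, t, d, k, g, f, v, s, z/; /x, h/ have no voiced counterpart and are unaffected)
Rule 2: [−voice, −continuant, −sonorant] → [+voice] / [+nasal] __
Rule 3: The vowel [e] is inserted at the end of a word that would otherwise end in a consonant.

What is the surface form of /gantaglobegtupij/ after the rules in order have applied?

gandaglobektupije

Rule 1 (regressive voicing assimilation): /g/ precedes the voiceless obstruent /t/, so it devoices to [k] by assimilation. /gantaglobegtupij/ → gantaglobektupij.
Rule 2 (post-nasal voicing): /t/ is a voiceless stop immediately after the nasal /n/, so it voices to [d]. /gantaglobektupij/ → gandaglobektupij.
Rule 3 (final e-epenthesis): the form ends in the consonant /j/, so [e] is inserted word-finally. /gandaglobektupij/ → gandaglobektupije.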